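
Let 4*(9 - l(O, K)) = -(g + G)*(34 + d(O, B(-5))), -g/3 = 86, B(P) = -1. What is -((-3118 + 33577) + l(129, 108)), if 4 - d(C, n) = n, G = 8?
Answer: -56061/2 ≈ -28031.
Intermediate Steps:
g = -258 (g = -3*86 = -258)
d(C, n) = 4 - n
l(O, K) = -4857/2 (l(O, K) = 9 - (-1)*(-258 + 8)*(34 + (4 - 1*(-1)))/4 = 9 - (-1)*(-250*(34 + (4 + 1)))/4 = 9 - (-1)*(-250*(34 + 5))/4 = 9 - (-1)*(-250*39)/4 = 9 - (-1)*(-9750)/4 = 9 - ¼*9750 = 9 - 4875/2 = -4857/2)
-((-3118 + 33577) + l(129, 108)) = -((-3118 + 33577) - 4857/2) = -(30459 - 4857/2) = -1*56061/2 = -56061/2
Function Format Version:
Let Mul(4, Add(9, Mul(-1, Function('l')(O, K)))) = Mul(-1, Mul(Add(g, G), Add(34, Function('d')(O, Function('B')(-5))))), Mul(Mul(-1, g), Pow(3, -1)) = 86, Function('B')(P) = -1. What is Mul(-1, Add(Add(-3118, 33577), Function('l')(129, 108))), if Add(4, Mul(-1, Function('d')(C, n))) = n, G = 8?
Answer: Rational(-56061, 2) ≈ -28031.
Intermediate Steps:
g = -258 (g = Mul(-3, 86) = -258)
Function('d')(C, n) = Add(4, Mul(-1, n))
Function('l')(O, K) = Rational(-4857, 2) (Function('l')(O, K) = Add(9, Mul(Rational(-1, 4), Mul(-1, Mul(Add(-258, 8), Add(34, Add(4, Mul(-1, -1))))))) = Add(9, Mul(Rational(-1, 4), Mul(-1, Mul(-250, Add(34, Add(4, 1)))))) = Add(9, Mul(Rational(-1, 4), Mul(-1, Mul(-250, Add(34, 5))))) = Add(9, Mul(Rational(-1, 4), Mul(-1, Mul(-250, 39)))) = Add(9, Mul(Rational(-1, 4), Mul(-1, -9750))) = Add(9, Mul(Rational(-1, 4), 9750)) = Add(9, Rational(-4875, 2)) = Rational(-4857, 2))
Mul(-1, Add(Add(-3118, 33577), Function('l')(129, 108))) = Mul(-1, Add(Add(-3118, 33577), Rational(-4857, 2))) = Mul(-1, Add(30459, Rational(-4857, 2))) = Mul(-1, Rational(56061, 2)) = Rational(-56061, 2)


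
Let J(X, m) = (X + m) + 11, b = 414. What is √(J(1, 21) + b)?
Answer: √447 ≈ 21.142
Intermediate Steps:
J(X, m) = 11 + X + m
√(J(1, 21) + b) = √((11 + 1 + 21) + 414) = √(33 + 414) = √447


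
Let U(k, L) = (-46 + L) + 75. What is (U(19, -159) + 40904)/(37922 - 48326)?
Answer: -20387/5202 ≈ -3.9191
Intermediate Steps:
U(k, L) = 29 + L
(U(19, -159) + 40904)/(37922 - 48326) = ((29 - 159) + 40904)/(37922 - 48326) = (-130 + 40904)/(-10404) = 40774*(-1/10404) = -20387/5202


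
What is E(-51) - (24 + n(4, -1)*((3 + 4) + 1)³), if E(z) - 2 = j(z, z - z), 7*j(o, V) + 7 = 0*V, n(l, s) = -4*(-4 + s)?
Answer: -10263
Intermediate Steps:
n(l, s) = 16 - 4*s
j(o, V) = -1 (j(o, V) = -1 + (0*V)/7 = -1 + (⅐)*0 = -1 + 0 = -1)
E(z) = 1 (E(z) = 2 - 1 = 1)
E(-51) - (24 + n(4, -1)*((3 + 4) + 1)³) = 1 - (24 + (16 - 4*(-1))*((3 + 4) + 1)³) = 1 - (24 + (16 + 4)*(7 + 1)³) = 1 - (24 + 20*8³) = 1 - (24 + 20*512) = 1 - (24 + 10240) = 1 - 1*10264 = 1 - 10264 = -10263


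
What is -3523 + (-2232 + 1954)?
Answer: -3801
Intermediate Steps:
-3523 + (-2232 + 1954) = -3523 - 278 = -3801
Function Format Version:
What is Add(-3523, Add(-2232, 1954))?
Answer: -3801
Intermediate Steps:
Add(-3523, Add(-2232, 1954)) = Add(-3523, -278) = -3801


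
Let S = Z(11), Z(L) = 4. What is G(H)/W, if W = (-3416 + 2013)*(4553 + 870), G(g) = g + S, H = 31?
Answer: -35/7608469 ≈ -4.6001e-6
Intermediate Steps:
S = 4
G(g) = 4 + g (G(g) = g + 4 = 4 + g)
W = -7608469 (W = -1403*5423 = -7608469)
G(H)/W = (4 + 31)/(-7608469) = 35*(-1/7608469) = -35/7608469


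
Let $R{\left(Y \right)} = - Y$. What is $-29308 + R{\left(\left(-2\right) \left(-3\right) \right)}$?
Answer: $-29314$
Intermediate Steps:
$-29308 + R{\left(\left(-2\right) \left(-3\right) \right)} = -29308 - \left(-2\right) \left(-3\right) = -29308 - 6 = -29314$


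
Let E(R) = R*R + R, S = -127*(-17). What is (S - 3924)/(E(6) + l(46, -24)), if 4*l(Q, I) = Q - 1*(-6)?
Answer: -353/11 ≈ -32.091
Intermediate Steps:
l(Q, I) = 3/2 + Q/4 (l(Q, I) = (Q - 1*(-6))/4 = (Q + 6)/4 = (6 + Q)/4 = 3/2 + Q/4)
S = 2159
E(R) = R + R**2 (E(R) = R**2 + R = R + R**2)
(S - 3924)/(E(6) + l(46, -24)) = (2159 - 3924)/(6*(1 + 6) + (3/2 + (1/4)*46)) = -1765/(6*7 + (3/2 + 23/2)) = -1765/(42 + 13) = -1765/55 = -1765*1/55 = -353/11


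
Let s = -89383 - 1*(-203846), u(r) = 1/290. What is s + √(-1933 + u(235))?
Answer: 114463 + I*√162565010/290 ≈ 1.1446e+5 + 43.966*I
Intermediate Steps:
u(r) = 1/290
s = 114463 (s = -89383 + 203846 = 114463)
s + √(-1933 + u(235)) = 114463 + √(-1933 + 1/290) = 114463 + √(-560569/290) = 114463 + I*√162565010/290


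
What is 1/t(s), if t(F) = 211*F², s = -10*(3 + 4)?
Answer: 1/1033900 ≈ 9.6721e-7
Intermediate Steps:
s = -70 (s = -10*7 = -70)
1/t(s) = 1/(211*(-70)²) = 1/(211*4900) = 1/1033900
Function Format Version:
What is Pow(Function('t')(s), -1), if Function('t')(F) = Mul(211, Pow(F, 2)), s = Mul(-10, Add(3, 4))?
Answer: Rational(1, 1033900) ≈ 9.6721e-7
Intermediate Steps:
s = -70 (s = Mul(-10, 7) = -70)
Pow(Function('t')(s), -1) = Pow(Mul(211, Pow(-70, 2)), -1) = Pow(Mul(211, 4900), -1) = Pow(1033900, -1) = Rational(1, 1033900)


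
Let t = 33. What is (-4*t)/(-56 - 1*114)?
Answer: 66/85 ≈ 0.77647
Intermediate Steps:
(-4*t)/(-56 - 1*114) = (-4*33)/(-56 - 1*114) = -132/(-56 - 114) = -132/(-170) = -132*(-1/170) = 66/85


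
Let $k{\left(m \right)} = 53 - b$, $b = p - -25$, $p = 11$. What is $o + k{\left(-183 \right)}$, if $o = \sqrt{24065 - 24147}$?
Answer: $17 + i \sqrt{82} \approx 17.0 + 9.0554 i$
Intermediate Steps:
$b = 36$ ($b = 11 - -25 = 11 + 25 = 36$)
$o = i \sqrt{82}$ ($o = \sqrt{-82} = i \sqrt{82} \approx 9.0554 i$)
$k{\left(m \right)} = 17$ ($k{\left(m \right)} = 53 - 36 = 17$)
$o + k{\left(-183 \right)} = i \sqrt{82} + 17 = 17 + i \sqrt{82}$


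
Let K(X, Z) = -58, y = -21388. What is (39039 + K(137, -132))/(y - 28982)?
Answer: -38981/50370 ≈ -0.77389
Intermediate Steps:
(39039 + K(137, -132))/(y - 28982) = (39039 - 58)/(-21388 - 28982) = 38981/(-50370) = 38981*(-1/50370) = -38981/50370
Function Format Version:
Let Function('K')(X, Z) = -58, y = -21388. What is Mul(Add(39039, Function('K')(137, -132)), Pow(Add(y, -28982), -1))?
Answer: Rational(-38981, 50370) ≈ -0.77389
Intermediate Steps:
Mul(Add(39039, Function('K')(137, -132)), Pow(Add(y, -28982), -1)) = Mul(Add(39039, -58), Pow(Add(-21388, -28982), -1)) = Mul(38981, Pow(-50370, -1)) = Mul(38981, Rational(-1, 50370)) = Rational(-38981, 50370)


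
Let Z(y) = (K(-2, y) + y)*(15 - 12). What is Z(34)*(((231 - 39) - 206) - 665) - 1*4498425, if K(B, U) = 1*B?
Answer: -4563609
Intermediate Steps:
K(B, U) = B
Z(y) = -6 + 3*y (Z(y) = (-2 + y)*(15 - 12) = (-2 + y)*3 = -6 + 3*y)
Z(34)*(((231 - 39) - 206) - 665) - 1*4498425 = (-6 + 3*34)*(((231 - 39) - 206) - 665) - 1*4498425 = (-6 + 102)*((192 - 206) - 665) - 4498425 = 96*(-14 - 665) - 4498425 = 96*(-679) - 4498425 = -65184 - 4498425 = -4563609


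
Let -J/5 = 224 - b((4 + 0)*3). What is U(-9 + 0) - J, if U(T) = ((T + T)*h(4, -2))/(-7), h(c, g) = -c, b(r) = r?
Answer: 7348/7 ≈ 1049.7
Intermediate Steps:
J = -1060 (J = -5*(224 - (4 + 0)*3) = -5*(224 - 4*3) = -5*(224 - 1*12) = -5*(224 - 12) = -5*212 = -1060)
U(T) = 8*T/7 (U(T) = ((T + T)*(-1*4))/(-7) = ((2*T)*(-4))*(-1/7) = -8*T*(-1/7) = 8*T/7)
U(-9 + 0) - J = 8*(-9 + 0)/7 - 1*(-1060) = (8/7)*(-9) + 1060 = -72/7 + 1060 = 7348/7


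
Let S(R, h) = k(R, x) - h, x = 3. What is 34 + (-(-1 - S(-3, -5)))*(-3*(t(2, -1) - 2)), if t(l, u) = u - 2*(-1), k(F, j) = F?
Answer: 43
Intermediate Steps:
t(l, u) = 2 + u (t(l, u) = u + 2 = 2 + u)
S(R, h) = R - h
34 + (-(-1 - S(-3, -5)))*(-3*(t(2, -1) - 2)) = 34 + (-(-1 - (-3 - 1*(-5))))*(-3*((2 - 1) - 2)) = 34 + (-(-1 - (-3 + 5)))*(-3*(1 - 2)) = 34 + (-(-1 - 1*2))*(-3*(-1)) = 34 - (-1 - 2)*3 = 34 - 1*(-3)*3 = 34 + 3*3 = 34 + 9 = 43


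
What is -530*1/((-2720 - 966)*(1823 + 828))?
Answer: 265/4885793 ≈ 5.4239e-5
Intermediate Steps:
-530*1/((-2720 - 966)*(1823 + 828)) = -530/((-3686*2651)) = -530/(-9771586) = -530*(-1/9771586) = 265/4885793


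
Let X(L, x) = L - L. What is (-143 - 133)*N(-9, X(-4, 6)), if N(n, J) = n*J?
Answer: 0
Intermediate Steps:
X(L, x) = 0
N(n, J) = J*n
(-143 - 133)*N(-9, X(-4, 6)) = (-143 - 133)*(0*(-9)) = -276*0 = 0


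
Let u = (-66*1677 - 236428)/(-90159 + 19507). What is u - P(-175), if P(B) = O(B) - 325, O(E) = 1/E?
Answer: 2039573701/6182050 ≈ 329.92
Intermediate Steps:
u = 173555/35326 (u = (-110682 - 236428)/(-70652) = -347110*(-1/70652) = 173555/35326 ≈ 4.9130)
P(B) = -325 + 1/B (P(B) = 1/B - 325 = -325 + 1/B)
u - P(-175) = 173555/35326 - (-325 + 1/(-175)) = 173555/35326 - (-325 - 1/175) = 173555/35326 - 1*(-56876/175) = 173555/35326 + 56876/175 = 2039573701/6182050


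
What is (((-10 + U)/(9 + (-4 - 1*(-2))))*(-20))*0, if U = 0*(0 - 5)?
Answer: 0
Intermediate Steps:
U = 0 (U = 0*(-5) = 0)
(((-10 + U)/(9 + (-4 - 1*(-2))))*(-20))*0 = (((-10 + 0)/(9 + (-4 - 1*(-2))))*(-20))*0 = (-10/(9 + (-4 + 2))*(-20))*0 = (-10/(9 - 2)*(-20))*0 = (-10/7*(-20))*0 = (-10*⅐*(-20))*0 = -10/7*(-20)*0 = (200/7)*0 = 0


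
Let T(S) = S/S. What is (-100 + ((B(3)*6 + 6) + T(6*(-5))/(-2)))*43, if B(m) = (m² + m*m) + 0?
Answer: 1161/2 ≈ 580.50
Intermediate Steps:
B(m) = 2*m² (B(m) = (m² + m²) + 0 = 2*m² + 0 = 2*m²)
T(S) = 1
(-100 + ((B(3)*6 + 6) + T(6*(-5))/(-2)))*43 = (-100 + (((2*3²)*6 + 6) + 1/(-2)))*43 = (-100 + (((2*9)*6 + 6) + 1*(-½)))*43 = (-100 + ((18*6 + 6) - ½))*43 = (-100 + ((108 + 6) - ½))*43 = (-100 + (114 - ½))*43 = (-100 + 227/2)*43 = (27/2)*43 = 1161/2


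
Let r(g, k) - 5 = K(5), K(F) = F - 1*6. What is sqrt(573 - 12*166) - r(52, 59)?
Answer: -4 + I*sqrt(1419) ≈ -4.0 + 37.67*I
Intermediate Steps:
K(F) = -6 + F (K(F) = F - 6 = -6 + F)
r(g, k) = 4 (r(g, k) = 5 + (-6 + 5) = 5 - 1 = 4)
sqrt(573 - 12*166) - r(52, 59) = sqrt(573 - 12*166) - 1*4 = sqrt(573 - 1992) - 4 = sqrt(-1419) - 4 = I*sqrt(1419) - 4 = -4 + I*sqrt(1419)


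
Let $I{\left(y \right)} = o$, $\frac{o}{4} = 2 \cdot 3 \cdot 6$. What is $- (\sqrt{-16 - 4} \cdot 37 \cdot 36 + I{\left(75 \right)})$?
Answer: $-144 - 2664 i \sqrt{5} \approx -144.0 - 5956.9 i$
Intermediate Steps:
$o = 144$ ($o = 4 \cdot 2 \cdot 3 \cdot 6 = 4 \cdot 6 \cdot 6 = 4 \cdot 36 = 144$)
$I{\left(y \right)} = 144$
$- (\sqrt{-16 - 4} \cdot 37 \cdot 36 + I{\left(75 \right)}) = - (\sqrt{-16 - 4} \cdot 37 \cdot 36 + 144) = - (\sqrt{-20} \cdot 37 \cdot 36 + 144) = - (2 i \sqrt{5} \cdot 37 \cdot 36 + 144) = - (74 i \sqrt{5} \cdot 36 + 144) = - (2664 i \sqrt{5} + 144) = - (144 + 2664 i \sqrt{5}) = -144 - 2664 i \sqrt{5}$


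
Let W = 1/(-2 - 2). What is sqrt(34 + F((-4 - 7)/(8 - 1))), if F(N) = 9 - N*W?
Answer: sqrt(8351)/14 ≈ 6.5274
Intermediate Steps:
W = -1/4 (W = 1/(-4) = -1/4 ≈ -0.25000)
F(N) = 9 + N/4 (F(N) = 9 - N*(-1)/4 = 9 - (-1)*N/4 = 9 + N/4)
sqrt(34 + F((-4 - 7)/(8 - 1))) = sqrt(34 + (9 + ((-4 - 7)/(8 - 1))/4)) = sqrt(34 + (9 + (-11/7)/4)) = sqrt(34 + (9 + (-11*1/7)/4)) = sqrt(34 + (9 + (1/4)*(-11/7))) = sqrt(34 + (9 - 11/28)) = sqrt(34 + 241/28) = sqrt(1193/28) = sqrt(8351)/14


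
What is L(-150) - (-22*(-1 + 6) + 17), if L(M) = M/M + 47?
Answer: 141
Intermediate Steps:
L(M) = 48 (L(M) = 1 + 47 = 48)
L(-150) - (-22*(-1 + 6) + 17) = 48 - (-22*(-1 + 6) + 17) = 48 - (-22*5 + 17) = 48 - (-110 + 17) = 48 - 1*(-93) = 48 + 93 = 141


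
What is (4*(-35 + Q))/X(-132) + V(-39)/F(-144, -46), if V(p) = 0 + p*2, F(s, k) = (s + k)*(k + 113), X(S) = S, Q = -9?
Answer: 25577/19095 ≈ 1.3395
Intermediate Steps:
F(s, k) = (113 + k)*(k + s) (F(s, k) = (k + s)*(113 + k) = (113 + k)*(k + s))
V(p) = 2*p (V(p) = 0 + 2*p = 2*p)
(4*(-35 + Q))/X(-132) + V(-39)/F(-144, -46) = (4*(-35 - 9))/(-132) + (2*(-39))/((-46)**2 + 113*(-46) + 113*(-144) - 46*(-144)) = (4*(-44))*(-1/132) - 78/(2116 - 5198 - 16272 + 6624) = -176*(-1/132) - 78/(-12730) = 4/3 - 78*(-1/12730) = 4/3 + 39/6365 = 25577/19095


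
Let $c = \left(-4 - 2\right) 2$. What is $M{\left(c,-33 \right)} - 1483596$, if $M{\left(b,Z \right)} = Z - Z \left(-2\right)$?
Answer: $-1483695$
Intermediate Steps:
$c = -12$ ($c = \left(-6\right) 2 = -12$)
$M{\left(b,Z \right)} = 3 Z$ ($M{\left(b,Z \right)} = Z - - 2 Z = Z + 2 Z = 3 Z$)
$M{\left(c,-33 \right)} - 1483596 = 3 \left(-33\right) - 1483596 = -99 - 1483596 = -1483695$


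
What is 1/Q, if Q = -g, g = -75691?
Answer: 1/75691 ≈ 1.3212e-5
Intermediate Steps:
Q = 75691 (Q = -1*(-75691) = 75691)
1/Q = 1/75691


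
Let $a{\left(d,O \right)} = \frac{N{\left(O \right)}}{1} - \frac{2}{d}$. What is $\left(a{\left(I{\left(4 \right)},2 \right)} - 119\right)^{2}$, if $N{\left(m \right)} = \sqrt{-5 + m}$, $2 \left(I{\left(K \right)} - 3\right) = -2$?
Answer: $\left(120 - i \sqrt{3}\right)^{2} \approx 14397.0 - 415.69 i$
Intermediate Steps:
$I{\left(K \right)} = 2$ ($I{\left(K \right)} = 3 + \frac{1}{2} \left(-2\right) = 3 - 1 = 2$)
$a{\left(d,O \right)} = \sqrt{-5 + O} - \frac{2}{d}$ ($a{\left(d,O \right)} = \frac{\sqrt{-5 + O}}{1} - \frac{2}{d} = \sqrt{-5 + O} 1 - \frac{2}{d} = \sqrt{-5 + O} - \frac{2}{d}$)
$\left(a{\left(I{\left(4 \right)},2 \right)} - 119\right)^{2} = \left(\left(\sqrt{-5 + 2} - \frac{2}{2}\right) - 119\right)^{2} = \left(\left(\sqrt{-3} - 1\right) - 119\right)^{2} = \left(\left(i \sqrt{3} - 1\right) - 119\right)^{2} = \left(\left(-1 + i \sqrt{3}\right) - 119\right)^{2} = \left(-120 + i \sqrt{3}\right)^{2}$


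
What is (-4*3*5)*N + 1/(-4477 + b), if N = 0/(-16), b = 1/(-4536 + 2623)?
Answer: -1913/8564502 ≈ -0.00022336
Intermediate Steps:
b = -1/1913 (b = 1/(-1913) = -1/1913 ≈ -0.00052274)
N = 0 (N = 0*(-1/16) = 0)
(-4*3*5)*N + 1/(-4477 + b) = (-4*3*5)*0 + 1/(-4477 - 1/1913) = -12*5*0 + 1/(-8564502/1913) = -60*0 - 1913/8564502 = 0 - 1913/8564502 = -1913/8564502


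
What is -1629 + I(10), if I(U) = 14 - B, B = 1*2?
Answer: -1617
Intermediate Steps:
B = 2
I(U) = 12 (I(U) = 14 - 1*2 = 14 - 2 = 12)
-1629 + I(10) = -1629 + 12 = -1617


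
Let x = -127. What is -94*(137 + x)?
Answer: -940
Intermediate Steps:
-94*(137 + x) = -94*(137 - 127) = -94*10 = -940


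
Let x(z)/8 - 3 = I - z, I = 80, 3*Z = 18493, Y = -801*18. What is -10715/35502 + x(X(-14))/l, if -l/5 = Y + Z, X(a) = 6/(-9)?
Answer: -1255282559/4395325110 ≈ -0.28559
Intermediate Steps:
Y = -14418
Z = 18493/3 (Z = (⅓)*18493 = 18493/3 ≈ 6164.3)
X(a) = -⅔ (X(a) = 6*(-⅑) = -⅔)
x(z) = 664 - 8*z (x(z) = 24 + 8*(80 - z) = 24 + (640 - 8*z) = 664 - 8*z)
l = 123805/3 (l = -5*(-14418 + 18493/3) = -5*(-24761/3) = 123805/3 ≈ 41268.)
-10715/35502 + x(X(-14))/l = -10715/35502 + (664 - 8*(-⅔))/(123805/3) = -10715*1/35502 + (664 + 16/3)*(3/123805) = -10715/35502 + (2008/3)*(3/123805) = -10715/35502 + 2008/123805 = -1255282559/4395325110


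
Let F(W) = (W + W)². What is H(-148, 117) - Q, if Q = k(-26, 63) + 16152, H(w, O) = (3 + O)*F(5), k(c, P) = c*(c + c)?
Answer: -5504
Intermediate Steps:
F(W) = 4*W² (F(W) = (2*W)² = 4*W²)
k(c, P) = 2*c² (k(c, P) = c*(2*c) = 2*c²)
H(w, O) = 300 + 100*O (H(w, O) = (3 + O)*(4*5²) = (3 + O)*(4*25) = (3 + O)*100 = 300 + 100*O)
Q = 17504 (Q = 2*(-26)² + 16152 = 2*676 + 16152 = 1352 + 16152 = 17504)
H(-148, 117) - Q = (300 + 100*117) - 1*17504 = (300 + 11700) - 17504 = 12000 - 17504 = -5504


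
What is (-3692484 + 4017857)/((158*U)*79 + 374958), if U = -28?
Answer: 325373/25462 ≈ 12.779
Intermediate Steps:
(-3692484 + 4017857)/((158*U)*79 + 374958) = (-3692484 + 4017857)/((158*(-28))*79 + 374958) = 325373/(-4424*79 + 374958) = 325373/(-349496 + 374958) = 325373/25462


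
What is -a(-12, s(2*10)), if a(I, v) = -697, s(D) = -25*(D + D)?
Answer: 697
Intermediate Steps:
s(D) = -50*D
-a(-12, s(2*10)) = -1*(-697) = 697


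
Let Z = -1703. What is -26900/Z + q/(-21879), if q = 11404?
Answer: 43778776/2866149 ≈ 15.274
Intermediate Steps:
-26900/Z + q/(-21879) = -26900/(-1703) + 11404/(-21879) = -26900*(-1/1703) + 11404*(-1/21879) = 26900/1703 - 11404/21879 = 43778776/2866149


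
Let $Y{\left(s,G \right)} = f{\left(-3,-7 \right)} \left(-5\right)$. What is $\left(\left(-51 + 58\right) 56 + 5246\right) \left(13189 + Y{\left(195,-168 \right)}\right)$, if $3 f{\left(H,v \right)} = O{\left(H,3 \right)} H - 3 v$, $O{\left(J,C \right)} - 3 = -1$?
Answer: $74218632$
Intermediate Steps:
$O{\left(J,C \right)} = 2$ ($O{\left(J,C \right)} = 3 - 1 = 2$)
$f{\left(H,v \right)} = - v + \frac{2 H}{3}$ ($f{\left(H,v \right)} = \frac{2 H - 3 v}{3} = \frac{- 3 v + 2 H}{3} = - v + \frac{2 H}{3}$)
$Y{\left(s,G \right)} = -25$ ($Y{\left(s,G \right)} = \left(\left(-1\right) \left(-7\right) + \frac{2}{3} \left(-3\right)\right) \left(-5\right) = \left(7 - 2\right) \left(-5\right) = 5 \left(-5\right) = -25$)
$\left(\left(-51 + 58\right) 56 + 5246\right) \left(13189 + Y{\left(195,-168 \right)}\right) = \left(\left(-51 + 58\right) 56 + 5246\right) \left(13189 - 25\right) = \left(7 \cdot 56 + 5246\right) 13164 = \left(392 + 5246\right) 13164 = 5638 \cdot 13164 = 74218632$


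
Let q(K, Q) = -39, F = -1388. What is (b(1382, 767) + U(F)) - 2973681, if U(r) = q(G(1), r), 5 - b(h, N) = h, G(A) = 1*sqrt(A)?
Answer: -2975097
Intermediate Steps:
G(A) = sqrt(A)
b(h, N) = 5 - h
U(r) = -39
(b(1382, 767) + U(F)) - 2973681 = ((5 - 1*1382) - 39) - 2973681 = ((5 - 1382) - 39) - 2973681 = (-1377 - 39) - 2973681 = -1416 - 2973681 = -2975097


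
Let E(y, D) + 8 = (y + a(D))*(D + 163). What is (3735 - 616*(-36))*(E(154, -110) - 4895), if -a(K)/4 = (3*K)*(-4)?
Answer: -7166490291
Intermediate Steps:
a(K) = 48*K (a(K) = -4*3*K*(-4) = -(-48)*K = 48*K)
E(y, D) = -8 + (163 + D)*(y + 48*D) (E(y, D) = -8 + (y + 48*D)*(D + 163) = -8 + (y + 48*D)*(163 + D) = -8 + (163 + D)*(y + 48*D))
(3735 - 616*(-36))*(E(154, -110) - 4895) = (3735 - 616*(-36))*((-8 + 48*(-110)² + 163*154 + 7824*(-110) - 110*154) - 4895) = (3735 + 22176)*((-8 + 48*12100 + 25102 - 860640 - 16940) - 4895) = 25911*((-8 + 580800 + 25102 - 860640 - 16940) - 4895) = 25911*(-271686 - 4895) = 25911*(-276581) = -7166490291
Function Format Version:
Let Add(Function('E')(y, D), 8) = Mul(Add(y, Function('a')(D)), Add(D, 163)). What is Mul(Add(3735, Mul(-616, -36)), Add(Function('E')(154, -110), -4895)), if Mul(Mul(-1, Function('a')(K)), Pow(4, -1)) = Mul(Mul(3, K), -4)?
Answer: -7166490291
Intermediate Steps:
Function('a')(K) = Mul(48, K) (Function('a')(K) = Mul(-4, Mul(Mul(3, K), -4)) = Mul(-4, Mul(-12, K)) = Mul(48, K))
Function('E')(y, D) = Add(-8, Mul(Add(163, D), Add(y, Mul(48, D)))) (Function('E')(y, D) = Add(-8, Mul(Add(y, Mul(48, D)), Add(D, 163))) = Add(-8, Mul(Add(y, Mul(48, D)), Add(163, D))) = Add(-8, Mul(Add(163, D), Add(y, Mul(48, D)))))
Mul(Add(3735, Mul(-616, -36)), Add(Function('E')(154, -110), -4895)) = Mul(Add(3735, Mul(-616, -36)), Add(Add(-8, Mul(48, Pow(-110, 2)), Mul(163, 154), Mul(7824, -110), Mul(-110, 154)), -4895)) = Mul(Add(3735, 22176), Add(Add(-8, Mul(48, 12100), 25102, -860640, -16940), -4895)) = Mul(25911, Add(Add(-8, 580800, 25102, -860640, -16940), -4895)) = Mul(25911, Add(-271686, -4895)) = Mul(25911, -276581) = -7166490291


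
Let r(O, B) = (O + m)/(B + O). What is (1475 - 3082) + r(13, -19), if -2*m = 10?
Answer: -4825/3 ≈ -1608.3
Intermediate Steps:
m = -5 (m = -1/2*10 = -5)
r(O, B) = (-5 + O)/(B + O) (r(O, B) = (O - 5)/(B + O) = (-5 + O)/(B + O))
(1475 - 3082) + r(13, -19) = (1475 - 3082) + (-5 + 13)/(-19 + 13) = -1607 + 8/(-6) = -1607 - 1/6*8 = -1607 - 4/3 = -4825/3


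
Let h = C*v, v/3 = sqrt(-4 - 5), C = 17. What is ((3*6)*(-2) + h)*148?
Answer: -5328 + 22644*I ≈ -5328.0 + 22644.0*I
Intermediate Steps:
v = 9*I (v = 3*sqrt(-4 - 5) = 3*sqrt(-9) = 3*(3*I) = 9*I ≈ 9.0*I)
h = 153*I (h = 17*(9*I) = 153*I ≈ 153.0*I)
((3*6)*(-2) + h)*148 = ((3*6)*(-2) + 153*I)*148 = (18*(-2) + 153*I)*148 = (-36 + 153*I)*148 = -5328 + 22644*I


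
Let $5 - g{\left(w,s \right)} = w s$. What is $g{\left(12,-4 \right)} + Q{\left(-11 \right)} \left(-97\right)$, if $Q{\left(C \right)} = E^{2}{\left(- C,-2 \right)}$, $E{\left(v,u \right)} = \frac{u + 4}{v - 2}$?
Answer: $\frac{3905}{81} \approx 48.21$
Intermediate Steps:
$E{\left(v,u \right)} = \frac{4 + u}{-2 + v}$
$g{\left(w,s \right)} = 5 - s w$ ($g{\left(w,s \right)} = 5 - w s = 5 - s w$)
$Q{\left(C \right)} = \frac{4}{\left(-2 - C\right)^{2}}$ ($Q{\left(C \right)} = \left(\frac{4 - 2}{-2 - C}\right)^{2} = \left(\frac{1}{-2 - C} 2\right)^{2} = \left(\frac{2}{-2 - C}\right)^{2} = \frac{4}{\left(-2 - C\right)^{2}}$)
$g{\left(12,-4 \right)} + Q{\left(-11 \right)} \left(-97\right) = \left(5 - \left(-4\right) 12\right) + \frac{4}{\left(2 - 11\right)^{2}} \left(-97\right) = \left(5 + 48\right) + \frac{4}{81} \left(-97\right) = 53 + 4 \cdot \frac{1}{81} \left(-97\right) = 53 + \frac{4}{81} \left(-97\right) = 53 - \frac{388}{81} = \frac{3905}{81}$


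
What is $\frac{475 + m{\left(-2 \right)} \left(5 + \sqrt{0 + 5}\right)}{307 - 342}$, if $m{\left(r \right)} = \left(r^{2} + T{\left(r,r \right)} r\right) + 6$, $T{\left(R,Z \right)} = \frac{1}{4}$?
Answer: $- \frac{209}{14} - \frac{19 \sqrt{5}}{70} \approx -15.536$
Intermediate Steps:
$T{\left(R,Z \right)} = \frac{1}{4}$
$m{\left(r \right)} = 6 + r^{2} + \frac{r}{4}$ ($m{\left(r \right)} = \left(r^{2} + \frac{r}{4}\right) + 6 = 6 + r^{2} + \frac{r}{4}$)
$\frac{475 + m{\left(-2 \right)} \left(5 + \sqrt{0 + 5}\right)}{307 - 342} = \frac{475 + \left(6 + \left(-2\right)^{2} + \frac{1}{4} \left(-2\right)\right) \left(5 + \sqrt{0 + 5}\right)}{307 - 342} = \frac{475 + \left(6 + 4 - \frac{1}{2}\right) \left(5 + \sqrt{5}\right)}{-35} = \left(475 + \frac{19 \left(5 + \sqrt{5}\right)}{2}\right) \left(- \frac{1}{35}\right) = \left(475 + \left(\frac{95}{2} + \frac{19 \sqrt{5}}{2}\right)\right) \left(- \frac{1}{35}\right) = \left(\frac{1045}{2} + \frac{19 \sqrt{5}}{2}\right) \left(- \frac{1}{35}\right) = - \frac{209}{14} - \frac{19 \sqrt{5}}{70}$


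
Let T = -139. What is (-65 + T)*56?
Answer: -11424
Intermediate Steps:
(-65 + T)*56 = (-65 - 139)*56 = -204*56 = -11424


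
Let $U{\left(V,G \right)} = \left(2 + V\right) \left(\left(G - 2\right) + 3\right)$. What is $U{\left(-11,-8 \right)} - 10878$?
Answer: $-10815$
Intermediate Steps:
$U{\left(V,G \right)} = \left(1 + G\right) \left(2 + V\right)$ ($U{\left(V,G \right)} = \left(2 + V\right) \left(\left(-2 + G\right) + 3\right) = \left(2 + V\right) \left(1 + G\right) = \left(1 + G\right) \left(2 + V\right)$)
$U{\left(-11,-8 \right)} - 10878 = \left(2 - 11 + 2 \left(-8\right) - -88\right) - 10878 = \left(2 - 11 - 16 + 88\right) - 10878 = 63 - 10878 = -10815$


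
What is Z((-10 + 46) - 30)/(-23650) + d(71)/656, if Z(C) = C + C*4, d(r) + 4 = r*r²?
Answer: 846448087/1551440 ≈ 545.59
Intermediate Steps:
d(r) = -4 + r³ (d(r) = -4 + r*r² = -4 + r³)
Z(C) = 5*C (Z(C) = C + 4*C = 5*C)
Z((-10 + 46) - 30)/(-23650) + d(71)/656 = (5*((-10 + 46) - 30))/(-23650) + (-4 + 71³)/656 = (5*(36 - 30))*(-1/23650) + (-4 + 357911)*(1/656) = (5*6)*(-1/23650) + 357907*(1/656) = 30*(-1/23650) + 357907/656 = -3/2365 + 357907/656 = 846448087/1551440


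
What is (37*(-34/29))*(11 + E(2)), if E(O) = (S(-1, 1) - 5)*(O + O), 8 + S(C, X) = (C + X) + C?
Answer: 56610/29 ≈ 1952.1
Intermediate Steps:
S(C, X) = -8 + X + 2*C (S(C, X) = -8 + ((C + X) + C) = -8 + (X + 2*C) = -8 + X + 2*C)
E(O) = -28*O (E(O) = ((-8 + 1 + 2*(-1)) - 5)*(O + O) = ((-8 + 1 - 2) - 5)*(2*O) = (-9 - 5)*(2*O) = -28*O)
(37*(-34/29))*(11 + E(2)) = (37*(-34/29))*(11 - 28*2) = (37*(-34*1/29))*(11 - 56) = (37*(-34/29))*(-45) = -1258/29*(-45) = 56610/29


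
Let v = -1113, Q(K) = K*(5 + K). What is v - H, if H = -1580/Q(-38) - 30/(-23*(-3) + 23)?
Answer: -32055401/28842 ≈ -1111.4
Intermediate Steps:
H = -45745/28842 (H = -1580*(-1/(38*(5 - 38))) - 30/(-23*(-3) + 23) = -1580/((-38*(-33))) - 30/(69 + 23) = -1580/1254 - 30/92 = -1580*1/1254 - 30*1/92 = -790/627 - 15/46 = -45745/28842 ≈ -1.5861)
v - H = -1113 - 1*(-45745/28842) = -1113 + 45745/28842 = -32055401/28842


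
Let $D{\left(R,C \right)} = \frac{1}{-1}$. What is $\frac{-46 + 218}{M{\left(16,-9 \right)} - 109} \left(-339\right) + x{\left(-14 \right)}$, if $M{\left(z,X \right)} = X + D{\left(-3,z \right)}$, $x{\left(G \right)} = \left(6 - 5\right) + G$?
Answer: $\frac{56761}{119} \approx 476.98$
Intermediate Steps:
$x{\left(G \right)} = 1 + G$
$D{\left(R,C \right)} = -1$
$M{\left(z,X \right)} = -1 + X$ ($M{\left(z,X \right)} = X - 1 = -1 + X$)
$\frac{-46 + 218}{M{\left(16,-9 \right)} - 109} \left(-339\right) + x{\left(-14 \right)} = \frac{-46 + 218}{\left(-1 - 9\right) - 109} \left(-339\right) + \left(1 - 14\right) = \frac{172}{-10 - 109} \left(-339\right) - 13 = \frac{172}{-119} \left(-339\right) - 13 = 172 \left(- \frac{1}{119}\right) \left(-339\right) - 13 = \left(- \frac{172}{119}\right) \left(-339\right) - 13 = \frac{58308}{119} - 13 = \frac{56761}{119}$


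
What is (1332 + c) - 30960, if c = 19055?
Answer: -10573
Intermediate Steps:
(1332 + c) - 30960 = (1332 + 19055) - 30960 = 20387 - 30960 = -10573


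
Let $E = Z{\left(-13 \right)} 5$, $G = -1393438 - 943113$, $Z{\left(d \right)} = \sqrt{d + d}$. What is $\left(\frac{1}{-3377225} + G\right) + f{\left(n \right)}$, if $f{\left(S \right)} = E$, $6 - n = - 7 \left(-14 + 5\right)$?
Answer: $- \frac{7891058450976}{3377225} + 5 i \sqrt{26} \approx -2.3366 \cdot 10^{6} + 25.495 i$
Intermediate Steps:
$Z{\left(d \right)} = \sqrt{2} \sqrt{d}$ ($Z{\left(d \right)} = \sqrt{2 d} = \sqrt{2} \sqrt{d}$)
$n = -57$ ($n = 6 - - 7 \left(-14 + 5\right) = 6 - \left(-7\right) \left(-9\right) = 6 - 63 = -57$)
$G = -2336551$
$E = 5 i \sqrt{26}$ ($E = \sqrt{2} \sqrt{-13} \cdot 5 = \sqrt{2} i \sqrt{13} \cdot 5 = i \sqrt{26} \cdot 5 = 5 i \sqrt{26} \approx 25.495 i$)
$f{\left(S \right)} = 5 i \sqrt{26}$
$\left(\frac{1}{-3377225} + G\right) + f{\left(n \right)} = \left(\frac{1}{-3377225} - 2336551\right) + 5 i \sqrt{26} = \left(- \frac{1}{3377225} - 2336551\right) + 5 i \sqrt{26} = - \frac{7891058450976}{3377225} + 5 i \sqrt{26}$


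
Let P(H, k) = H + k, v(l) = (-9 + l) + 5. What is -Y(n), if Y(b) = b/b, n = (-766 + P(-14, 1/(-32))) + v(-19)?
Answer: -1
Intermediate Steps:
v(l) = -4 + l
n = -25697/32 (n = (-766 + (-14 + 1/(-32))) + (-4 - 19) = (-766 + (-14 - 1/32)) - 23 = (-766 - 449/32) - 23 = -24961/32 - 23 = -25697/32 ≈ -803.03)
Y(b) = 1
-Y(n) = -1*1 = -1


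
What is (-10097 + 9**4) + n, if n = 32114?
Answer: 28578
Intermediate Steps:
(-10097 + 9**4) + n = (-10097 + 9**4) + 32114 = (-10097 + 6561) + 32114 = -3536 + 32114 = 28578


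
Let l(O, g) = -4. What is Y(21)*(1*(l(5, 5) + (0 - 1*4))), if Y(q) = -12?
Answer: 96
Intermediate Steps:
Y(21)*(1*(l(5, 5) + (0 - 1*4))) = -12*(-4 + (0 - 1*4)) = -12*(-4 + (0 - 4)) = -12*(-4 - 4) = -12*(-8) = 96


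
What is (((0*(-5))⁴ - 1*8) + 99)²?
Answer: 8281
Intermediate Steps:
(((0*(-5))⁴ - 1*8) + 99)² = ((0⁴ - 8) + 99)² = ((0 - 8) + 99)² = (-8 + 99)² = 91² = 8281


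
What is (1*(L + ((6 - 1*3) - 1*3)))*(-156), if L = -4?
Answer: 624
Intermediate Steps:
(1*(L + ((6 - 1*3) - 1*3)))*(-156) = (1*(-4 + ((6 - 1*3) - 1*3)))*(-156) = (1*(-4 + ((6 - 3) - 3)))*(-156) = (1*(-4 + (3 - 3)))*(-156) = (1*(-4 + 0))*(-156) = (1*(-4))*(-156) = -4*(-156) = 624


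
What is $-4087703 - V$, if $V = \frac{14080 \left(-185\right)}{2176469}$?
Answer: $- \frac{8896756255907}{2176469} \approx -4.0877 \cdot 10^{6}$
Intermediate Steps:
$V = - \frac{2604800}{2176469}$ ($V = \left(-2604800\right) \frac{1}{2176469} = - \frac{2604800}{2176469} \approx -1.1968$)
$-4087703 - V = -4087703 - - \frac{2604800}{2176469} = -4087703 + \frac{2604800}{2176469} = - \frac{8896756255907}{2176469}$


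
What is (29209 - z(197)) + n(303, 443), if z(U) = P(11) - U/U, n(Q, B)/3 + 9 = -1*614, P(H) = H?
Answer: 27330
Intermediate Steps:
n(Q, B) = -1869 (n(Q, B) = -27 + 3*(-1*614) = -27 + 3*(-614) = -27 - 1842 = -1869)
z(U) = 10 (z(U) = 11 - U/U = 11 - 1*1 = 11 - 1 = 10)
(29209 - z(197)) + n(303, 443) = (29209 - 1*10) - 1869 = (29209 - 10) - 1869 = 29199 - 1869 = 27330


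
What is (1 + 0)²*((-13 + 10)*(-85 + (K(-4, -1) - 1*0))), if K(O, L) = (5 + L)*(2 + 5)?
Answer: 171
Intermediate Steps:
K(O, L) = 35 + 7*L (K(O, L) = (5 + L)*7 = 35 + 7*L)
(1 + 0)²*((-13 + 10)*(-85 + (K(-4, -1) - 1*0))) = (1 + 0)²*((-13 + 10)*(-85 + ((35 + 7*(-1)) - 1*0))) = 1²*(-3*(-85 + ((35 - 7) + 0))) = 1*(-3*(-85 + (28 + 0))) = 1*(-3*(-85 + 28)) = 1*(-3*(-57)) = 1*171 = 171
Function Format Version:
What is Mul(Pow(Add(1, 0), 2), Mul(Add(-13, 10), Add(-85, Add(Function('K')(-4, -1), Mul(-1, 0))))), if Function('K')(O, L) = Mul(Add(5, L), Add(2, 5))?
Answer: 171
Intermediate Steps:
Function('K')(O, L) = Add(35, Mul(7, L)) (Function('K')(O, L) = Mul(Add(5, L), 7) = Add(35, Mul(7, L)))
Mul(Pow(Add(1, 0), 2), Mul(Add(-13, 10), Add(-85, Add(Function('K')(-4, -1), Mul(-1, 0))))) = Mul(Pow(Add(1, 0), 2), Mul(Add(-13, 10), Add(-85, Add(Add(35, Mul(7, -1)), Mul(-1, 0))))) = Mul(Pow(1, 2), Mul(-3, Add(-85, Add(Add(35, -7), 0)))) = Mul(1, Mul(-3, Add(-85, Add(28, 0)))) = Mul(1, Mul(-3, Add(-85, 28))) = Mul(1, Mul(-3, -57)) = Mul(1, 171) = 171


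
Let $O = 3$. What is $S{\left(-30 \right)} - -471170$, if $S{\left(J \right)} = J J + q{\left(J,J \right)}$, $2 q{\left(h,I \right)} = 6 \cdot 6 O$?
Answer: $472124$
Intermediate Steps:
$q{\left(h,I \right)} = 54$ ($q{\left(h,I \right)} = \frac{6 \cdot 6 \cdot 3}{2} = \frac{36 \cdot 3}{2} = \frac{1}{2} \cdot 108 = 54$)
$S{\left(J \right)} = 54 + J^{2}$ ($S{\left(J \right)} = J J + 54 = J^{2} + 54 = 54 + J^{2}$)
$S{\left(-30 \right)} - -471170 = \left(54 + \left(-30\right)^{2}\right) - -471170 = \left(54 + 900\right) + 471170 = 954 + 471170 = 472124$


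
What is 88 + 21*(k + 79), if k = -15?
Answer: 1432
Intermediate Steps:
88 + 21*(k + 79) = 88 + 21*(-15 + 79) = 88 + 21*64 = 88 + 1344 = 1432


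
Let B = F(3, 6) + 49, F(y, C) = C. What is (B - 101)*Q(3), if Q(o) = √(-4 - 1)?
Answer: -46*I*√5 ≈ -102.86*I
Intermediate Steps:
Q(o) = I*√5 (Q(o) = √(-5) = I*√5)
B = 55 (B = 6 + 49 = 55)
(B - 101)*Q(3) = (55 - 101)*(I*√5) = -46*I*√5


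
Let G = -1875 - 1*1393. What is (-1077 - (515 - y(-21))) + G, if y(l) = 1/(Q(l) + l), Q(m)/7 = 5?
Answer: -68039/14 ≈ -4859.9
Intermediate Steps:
Q(m) = 35 (Q(m) = 7*5 = 35)
G = -3268 (G = -1875 - 1393 = -3268)
y(l) = 1/(35 + l)
(-1077 - (515 - y(-21))) + G = (-1077 - (515 - 1/(35 - 21))) - 3268 = (-1077 - (515 - 1/14)) - 3268 = (-1077 - 1*7209/14) - 3268 = (-1077 - 7209/14) - 3268 = -22287/14 - 3268 = -68039/14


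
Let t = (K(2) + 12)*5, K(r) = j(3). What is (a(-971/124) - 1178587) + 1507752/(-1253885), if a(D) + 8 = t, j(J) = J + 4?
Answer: -1477704980252/1253885 ≈ -1.1785e+6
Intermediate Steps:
j(J) = 4 + J
K(r) = 7 (K(r) = 4 + 3 = 7)
t = 95 (t = (7 + 12)*5 = 19*5 = 95)
a(D) = 87 (a(D) = -8 + 95 = 87)
(a(-971/124) - 1178587) + 1507752/(-1253885) = (87 - 1178587) + 1507752/(-1253885) = -1178500 + 1507752*(-1/1253885) = -1178500 - 1507752/1253885 = -1477704980252/1253885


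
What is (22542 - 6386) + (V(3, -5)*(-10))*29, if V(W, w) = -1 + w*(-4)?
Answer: 10646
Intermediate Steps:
V(W, w) = -1 - 4*w
(22542 - 6386) + (V(3, -5)*(-10))*29 = (22542 - 6386) + ((-1 - 4*(-5))*(-10))*29 = 16156 + ((-1 + 20)*(-10))*29 = 16156 + (19*(-10))*29 = 16156 - 190*29 = 16156 - 5510 = 10646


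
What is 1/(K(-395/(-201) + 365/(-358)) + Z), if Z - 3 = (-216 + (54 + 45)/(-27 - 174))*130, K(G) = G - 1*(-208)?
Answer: -71958/2009936917 ≈ -3.5801e-5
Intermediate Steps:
K(G) = 208 + G (K(G) = G + 208 = 208 + G)
Z = -1885449/67 (Z = 3 + (-216 + (54 + 45)/(-27 - 174))*130 = 3 + (-216 + 99/(-201))*130 = 3 + (-216 + 99*(-1/201))*130 = 3 + (-216 - 33/67)*130 = 3 - 14505/67*130 = 3 - 1885650/67 = -1885449/67 ≈ -28141.)
1/(K(-395/(-201) + 365/(-358)) + Z) = 1/((208 + (-395/(-201) + 365/(-358))) - 1885449/67) = 1/((208 + (-395*(-1/201) + 365*(-1/358))) - 1885449/67) = 1/((208 + (395/201 - 365/358)) - 1885449/67) = 1/((208 + 68045/71958) - 1885449/67) = 1/(15035309/71958 - 1885449/67) = 1/(-2009936917/71958) = -71958/2009936917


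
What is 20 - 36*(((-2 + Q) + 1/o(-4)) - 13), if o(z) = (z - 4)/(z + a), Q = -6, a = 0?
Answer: 758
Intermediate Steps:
o(z) = (-4 + z)/z (o(z) = (z - 4)/(z + 0) = (-4 + z)/z)
20 - 36*(((-2 + Q) + 1/o(-4)) - 13) = 20 - 36*(((-2 - 6) + 1/((-4 - 4)/(-4))) - 13) = 20 - 36*((-8 + 1/(-1/4*(-8))) - 13) = 20 - 36*((-8 + 1/2) - 13) = 20 - 36*(-15/2 - 13) = 20 - 36*(-41/2) = 20 + 738 = 758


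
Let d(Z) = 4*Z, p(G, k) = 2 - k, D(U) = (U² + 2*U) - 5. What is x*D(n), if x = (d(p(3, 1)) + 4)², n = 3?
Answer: 640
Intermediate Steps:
D(U) = -5 + U² + 2*U
x = 64 (x = (4*(2 - 1*1) + 4)² = (4*(2 - 1) + 4)² = (4*1 + 4)² = (4 + 4)² = 8² = 64)
x*D(n) = 64*(-5 + 3² + 2*3) = 64*(-5 + 9 + 6) = 64*10 = 640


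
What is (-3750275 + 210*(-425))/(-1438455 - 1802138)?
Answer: 3839525/3240593 ≈ 1.1848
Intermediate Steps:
(-3750275 + 210*(-425))/(-1438455 - 1802138) = (-3750275 - 89250)/(-3240593) = -3839525*(-1/3240593) = 3839525/3240593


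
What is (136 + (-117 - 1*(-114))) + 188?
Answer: 321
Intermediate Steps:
(136 + (-117 - 1*(-114))) + 188 = (136 + (-117 + 114)) + 188 = (136 - 3) + 188 = 133 + 188 = 321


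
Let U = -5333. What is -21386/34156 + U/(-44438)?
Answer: -96024640/189728041 ≈ -0.50612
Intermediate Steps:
-21386/34156 + U/(-44438) = -21386/34156 - 5333/(-44438) = -21386*1/34156 - 5333*(-1/44438) = -10693/17078 + 5333/44438 = -96024640/189728041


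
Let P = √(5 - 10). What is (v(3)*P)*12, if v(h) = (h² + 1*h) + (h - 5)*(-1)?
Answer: 168*I*√5 ≈ 375.66*I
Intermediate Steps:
P = I*√5 (P = √(-5) = I*√5 ≈ 2.2361*I)
v(h) = 5 + h² (v(h) = (h² + h) + (-5 + h)*(-1) = (h + h²) + (5 - h) = 5 + h²)
(v(3)*P)*12 = ((5 + 3²)*(I*√5))*12 = ((5 + 9)*(I*√5))*12 = (14*(I*√5))*12 = (14*I*√5)*12 = 168*I*√5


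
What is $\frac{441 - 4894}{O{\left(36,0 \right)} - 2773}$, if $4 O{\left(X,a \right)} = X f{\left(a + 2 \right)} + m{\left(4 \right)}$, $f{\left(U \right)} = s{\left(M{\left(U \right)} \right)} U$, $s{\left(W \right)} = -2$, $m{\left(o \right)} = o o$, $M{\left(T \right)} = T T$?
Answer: $\frac{4453}{2805} \approx 1.5875$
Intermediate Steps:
$M{\left(T \right)} = T^{2}$
$m{\left(o \right)} = o^{2}$
$f{\left(U \right)} = - 2 U$
$O{\left(X,a \right)} = 4 + \frac{X \left(-4 - 2 a\right)}{4}$ ($O{\left(X,a \right)} = \frac{X \left(- 2 \left(a + 2\right)\right) + 4^{2}}{4} = \frac{X \left(- 2 \left(2 + a\right)\right) + 16}{4} = \frac{X \left(-4 - 2 a\right) + 16}{4} = \frac{16 + X \left(-4 - 2 a\right)}{4} = 4 + \frac{X \left(-4 - 2 a\right)}{4}$)
$\frac{441 - 4894}{O{\left(36,0 \right)} - 2773} = \frac{441 - 4894}{\left(4 - 36 - 18 \cdot 0\right) - 2773} = - \frac{4453}{\left(4 - 36 + 0\right) - 2773} = - \frac{4453}{-32 - 2773} = - \frac{4453}{-2805} = \left(-4453\right) \left(- \frac{1}{2805}\right) = \frac{4453}{2805}$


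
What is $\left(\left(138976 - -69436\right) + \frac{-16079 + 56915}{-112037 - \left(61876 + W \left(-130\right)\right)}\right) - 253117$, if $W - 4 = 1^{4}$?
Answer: $- \frac{7745763251}{173263} \approx -44705.0$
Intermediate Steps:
$W = 5$ ($W = 4 + 1^{4} = 4 + 1 = 5$)
$\left(\left(138976 - -69436\right) + \frac{-16079 + 56915}{-112037 - \left(61876 + W \left(-130\right)\right)}\right) - 253117 = \left(\left(138976 - -69436\right) + \frac{-16079 + 56915}{-112037 - \left(61876 - 650\right)}\right) - 253117 = \left(\left(138976 + 69436\right) + \frac{40836}{-112037 - 61226}\right) - 253117 = \left(208412 + \frac{40836}{-112037 - 61226}\right) - 253117 = \left(208412 + \frac{40836}{-173263}\right) - 253117 = \left(208412 + 40836 \left(- \frac{1}{173263}\right)\right) - 253117 = \left(208412 - \frac{40836}{173263}\right) - 253117 = \frac{36110047520}{173263} - 253117 = - \frac{7745763251}{173263}$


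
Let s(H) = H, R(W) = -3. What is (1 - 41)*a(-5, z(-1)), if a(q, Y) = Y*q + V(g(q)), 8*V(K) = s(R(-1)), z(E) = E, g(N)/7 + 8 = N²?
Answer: -185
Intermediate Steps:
g(N) = -56 + 7*N²
V(K) = -3/8 (V(K) = (⅛)*(-3) = -3/8)
a(q, Y) = -3/8 + Y*q (a(q, Y) = Y*q - 3/8 = -3/8 + Y*q)
(1 - 41)*a(-5, z(-1)) = (1 - 41)*(-3/8 - 1*(-5)) = -40*(-3/8 + 5) = -40*37/8 = -185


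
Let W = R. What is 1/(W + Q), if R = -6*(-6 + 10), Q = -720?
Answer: -1/744 ≈ -0.0013441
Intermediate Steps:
R = -24 (R = -6*4 = -24)
W = -24
1/(W + Q) = 1/(-24 - 720) = 1/(-744) = -1/744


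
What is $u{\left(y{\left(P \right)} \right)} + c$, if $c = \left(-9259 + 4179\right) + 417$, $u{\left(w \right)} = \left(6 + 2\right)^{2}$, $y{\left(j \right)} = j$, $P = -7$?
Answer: $-4599$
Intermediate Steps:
$u{\left(w \right)} = 64$ ($u{\left(w \right)} = 8^{2} = 64$)
$c = -4663$ ($c = -5080 + 417 = -4663$)
$u{\left(y{\left(P \right)} \right)} + c = 64 - 4663 = -4599$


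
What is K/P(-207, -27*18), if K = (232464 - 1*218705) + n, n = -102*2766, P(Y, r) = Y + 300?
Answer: -268373/93 ≈ -2885.7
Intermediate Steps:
P(Y, r) = 300 + Y
n = -282132
K = -268373 (K = (232464 - 1*218705) - 282132 = (232464 - 218705) - 282132 = 13759 - 282132 = -268373)
K/P(-207, -27*18) = -268373/(300 - 207) = -268373/93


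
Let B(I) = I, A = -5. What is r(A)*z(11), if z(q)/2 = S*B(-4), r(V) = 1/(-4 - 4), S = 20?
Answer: 20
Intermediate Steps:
r(V) = -1/8 (r(V) = 1/(-8) = -1/8)
z(q) = -160 (z(q) = 2*(20*(-4)) = 2*(-80) = -160)
r(A)*z(11) = -1/8*(-160) = 20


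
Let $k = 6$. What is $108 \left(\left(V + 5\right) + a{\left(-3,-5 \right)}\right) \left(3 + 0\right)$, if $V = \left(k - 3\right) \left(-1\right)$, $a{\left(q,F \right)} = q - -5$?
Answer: $1296$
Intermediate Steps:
$a{\left(q,F \right)} = 5 + q$ ($a{\left(q,F \right)} = q + 5 = 5 + q$)
$V = -3$ ($V = \left(6 - 3\right) \left(-1\right) = 3 \left(-1\right) = -3$)
$108 \left(\left(V + 5\right) + a{\left(-3,-5 \right)}\right) \left(3 + 0\right) = 108 \left(\left(-3 + 5\right) + \left(5 - 3\right)\right) \left(3 + 0\right) = 108 \left(2 + 2\right) 3 = 108 \cdot 4 \cdot 3 = 108 \cdot 12 = 1296$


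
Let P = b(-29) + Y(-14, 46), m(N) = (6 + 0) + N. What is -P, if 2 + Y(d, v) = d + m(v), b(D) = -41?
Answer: 5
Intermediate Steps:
m(N) = 6 + N
Y(d, v) = 4 + d + v (Y(d, v) = -2 + (d + (6 + v)) = -2 + (6 + d + v) = 4 + d + v)
P = -5 (P = -41 + (4 - 14 + 46) = -41 + 36 = -5)
-P = -1*(-5) = 5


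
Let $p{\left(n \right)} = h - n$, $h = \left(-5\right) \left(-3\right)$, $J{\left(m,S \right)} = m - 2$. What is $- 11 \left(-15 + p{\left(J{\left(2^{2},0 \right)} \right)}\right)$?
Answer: $22$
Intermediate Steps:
$J{\left(m,S \right)} = -2 + m$
$h = 15$
$p{\left(n \right)} = 15 - n$
$- 11 \left(-15 + p{\left(J{\left(2^{2},0 \right)} \right)}\right) = - 11 \left(-15 + \left(15 - \left(-2 + 2^{2}\right)\right)\right) = - 11 \left(-15 + \left(15 - \left(-2 + 4\right)\right)\right) = - 11 \left(-15 + \left(15 - 2\right)\right) = - 11 \left(-15 + 13\right) = \left(-11\right) \left(-2\right) = 22$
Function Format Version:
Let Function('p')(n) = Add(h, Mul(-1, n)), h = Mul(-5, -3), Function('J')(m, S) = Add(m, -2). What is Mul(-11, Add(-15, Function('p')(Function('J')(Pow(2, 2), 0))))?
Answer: 22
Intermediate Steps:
Function('J')(m, S) = Add(-2, m)
h = 15
Function('p')(n) = Add(15, Mul(-1, n))
Mul(-11, Add(-15, Function('p')(Function('J')(Pow(2, 2), 0)))) = Mul(-11, Add(-15, Add(15, Mul(-1, Add(-2, Pow(2, 2)))))) = Mul(-11, Add(-15, Add(15, Mul(-1, Add(-2, 4))))) = Mul(-11, Add(-15, Add(15, Mul(-1, 2)))) = Mul(-11, Add(-15, Add(15, -2))) = Mul(-11, Add(-15, 13)) = Mul(-11, -2) = 22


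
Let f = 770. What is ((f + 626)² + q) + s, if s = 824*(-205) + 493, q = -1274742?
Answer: 505647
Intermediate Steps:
s = -168427 (s = -168920 + 493 = -168427)
((f + 626)² + q) + s = ((770 + 626)² - 1274742) - 168427 = (1396² - 1274742) - 168427 = (1948816 - 1274742) - 168427 = 674074 - 168427 = 505647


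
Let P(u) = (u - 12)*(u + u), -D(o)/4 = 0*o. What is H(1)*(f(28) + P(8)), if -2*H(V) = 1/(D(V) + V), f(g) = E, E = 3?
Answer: 61/2 ≈ 30.500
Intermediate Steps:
D(o) = 0 (D(o) = -0*o = -4*0 = 0)
P(u) = 2*u*(-12 + u) (P(u) = (-12 + u)*(2*u) = 2*u*(-12 + u))
f(g) = 3
H(V) = -1/(2*V) (H(V) = -1/(2*(0 + V)) = -1/(2*V))
H(1)*(f(28) + P(8)) = (-1/2/1)*(3 + 2*8*(-12 + 8)) = (-1/2*1)*(3 + 2*8*(-4)) = -(3 - 64)/2 = -1/2*(-61) = 61/2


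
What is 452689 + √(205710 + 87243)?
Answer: 452689 + √292953 ≈ 4.5323e+5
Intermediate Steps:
452689 + √(205710 + 87243) = 452689 + √292953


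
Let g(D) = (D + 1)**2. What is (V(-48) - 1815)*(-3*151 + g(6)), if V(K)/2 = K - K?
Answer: 733260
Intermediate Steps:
g(D) = (1 + D)**2
V(K) = 0 (V(K) = 2*(K - K) = 2*0 = 0)
(V(-48) - 1815)*(-3*151 + g(6)) = (0 - 1815)*(-3*151 + (1 + 6)**2) = -1815*(-453 + 7**2) = -1815*(-453 + 49) = -1815*(-404) = 733260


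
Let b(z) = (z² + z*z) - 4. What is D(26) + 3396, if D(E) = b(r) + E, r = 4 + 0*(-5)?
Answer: 3450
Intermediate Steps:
r = 4 (r = 4 + 0 = 4)
b(z) = -4 + 2*z² (b(z) = (z² + z²) - 4 = 2*z² - 4 = -4 + 2*z²)
D(E) = 28 + E (D(E) = (-4 + 2*4²) + E = (-4 + 2*16) + E = (-4 + 32) + E = 28 + E)
D(26) + 3396 = (28 + 26) + 3396 = 54 + 3396 = 3450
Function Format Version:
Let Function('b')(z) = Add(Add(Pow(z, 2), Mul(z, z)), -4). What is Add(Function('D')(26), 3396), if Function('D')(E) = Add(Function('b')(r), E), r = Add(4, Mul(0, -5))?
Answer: 3450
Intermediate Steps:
r = 4 (r = Add(4, 0) = 4)
Function('b')(z) = Add(-4, Mul(2, Pow(z, 2))) (Function('b')(z) = Add(Add(Pow(z, 2), Pow(z, 2)), -4) = Add(Mul(2, Pow(z, 2)), -4) = Add(-4, Mul(2, Pow(z, 2))))
Function('D')(E) = Add(28, E) (Function('D')(E) = Add(Add(-4, Mul(2, Pow(4, 2))), E) = Add(Add(-4, Mul(2, 16)), E) = Add(Add(-4, 32), E) = Add(28, E))
Add(Function('D')(26), 3396) = Add(Add(28, 26), 3396) = Add(54, 3396) = 3450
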